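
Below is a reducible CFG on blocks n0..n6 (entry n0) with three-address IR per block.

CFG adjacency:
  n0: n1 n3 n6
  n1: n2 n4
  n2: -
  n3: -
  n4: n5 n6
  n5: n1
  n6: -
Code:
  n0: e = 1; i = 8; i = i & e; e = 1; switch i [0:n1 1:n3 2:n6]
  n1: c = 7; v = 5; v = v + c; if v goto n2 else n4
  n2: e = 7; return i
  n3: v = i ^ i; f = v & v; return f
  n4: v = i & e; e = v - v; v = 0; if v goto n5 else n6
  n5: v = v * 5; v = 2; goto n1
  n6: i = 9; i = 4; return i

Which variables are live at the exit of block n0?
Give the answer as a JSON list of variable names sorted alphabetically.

Answer: ["e", "i"]

Derivation:
def/use:
  n0: def={e,i} ue=∅
  n1: def={c,v} ue=∅
  n2: def={e} ue={i}
  n3: def={f,v} ue={i}
  n4: def={e,v} ue={e,i}
  n5: def={v} ue={v}
  n6: def={i} ue=∅

Live sets:
  live n0: ∅→{e,i}
  live n1: {e,i}→{e,i}
  live n2: {i}→∅
  live n3: {i}→∅
  live n4: {e,i}→{e,i,v}
  live n5: {e,i,v}→{e,i}
  live n6: ∅→∅

live-out(n0) = ["e", "i"]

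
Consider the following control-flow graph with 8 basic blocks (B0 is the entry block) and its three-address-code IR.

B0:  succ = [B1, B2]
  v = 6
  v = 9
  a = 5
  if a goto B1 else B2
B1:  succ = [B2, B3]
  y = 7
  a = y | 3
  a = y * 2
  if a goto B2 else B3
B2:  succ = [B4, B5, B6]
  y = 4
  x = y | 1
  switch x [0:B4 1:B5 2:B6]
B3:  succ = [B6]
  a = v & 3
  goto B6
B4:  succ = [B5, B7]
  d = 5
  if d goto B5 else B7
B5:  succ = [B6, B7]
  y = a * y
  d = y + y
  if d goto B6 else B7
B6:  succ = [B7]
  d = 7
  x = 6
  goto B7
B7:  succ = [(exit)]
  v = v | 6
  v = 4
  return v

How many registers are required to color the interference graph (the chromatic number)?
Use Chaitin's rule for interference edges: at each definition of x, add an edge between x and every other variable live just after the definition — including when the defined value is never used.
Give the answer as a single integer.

Answer: 4

Derivation:
Per-block:
  B0 def {a,v} use ∅
  B1 def {a,y} use ∅
  B2 def {x,y} use ∅
  B3 def {a} use {v}
  B4 def {d} use ∅
  B5 def {d,y} use {a,y}
  B6 def {d,x} use ∅
  B7 def {v} use {v}

Live sets:
  live B0: ∅→{a,v}
  live B1: {v}→{a,v}
  live B2: {a,v}→{a,v,y}
  live B3: {v}→{v}
  live B4: {a,v,y}→{a,v,y}
  live B5: {a,v,y}→{v}
  live B6: {v}→{v}
  live B7: {v}→∅

Interfere edges:
  a — {d,v,x,y}
  d — {a,v,y}
  v — {a,d,x,y}
  x — {a,v,y}
  y — {a,d,v,x}

Registers:
  {a,d,v,y} pairwise interfere (4-clique) ⇒ χ ≥ 4
  assign a→c0 d→c3 v→c1 x→c3 y→c2 — no edge inside a register ⇒ χ ≤ 4
  χ = 4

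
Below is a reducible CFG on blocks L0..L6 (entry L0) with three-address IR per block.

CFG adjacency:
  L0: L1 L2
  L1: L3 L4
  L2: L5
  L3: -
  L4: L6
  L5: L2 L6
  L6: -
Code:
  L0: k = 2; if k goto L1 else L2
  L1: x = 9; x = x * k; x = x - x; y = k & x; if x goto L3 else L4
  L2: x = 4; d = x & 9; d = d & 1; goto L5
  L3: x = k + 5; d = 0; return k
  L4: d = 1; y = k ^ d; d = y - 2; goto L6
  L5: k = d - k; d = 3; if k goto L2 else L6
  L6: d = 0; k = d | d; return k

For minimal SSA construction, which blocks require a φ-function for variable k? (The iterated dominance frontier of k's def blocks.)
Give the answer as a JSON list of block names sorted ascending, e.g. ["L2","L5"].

idom tree: L1←L0 L2←L0 L3←L1 L4←L1 L5←L2 L6←L0
Dom at joins:
  L2: preds {L0,L5}: {L0} ∩ {L0,L2,L5} = {L0}; idom=L0
  L6: preds {L4,L5}: {L0,L1,L4} ∩ {L0,L2,L5} = {L0}; idom=L0

Frontier:
  L2←L0: walk · to L0
  L2←L5: walk L5→L2 to L0
  L6←L4: walk L4→L1 to L0
  L6←L5: walk L5→L2 to L0
  L0 → ∅
  L1 → {L6}
  L2 → {L2,L6}
  L3 → ∅
  L4 → {L6}
  L5 → {L2,L6}
  L6 → ∅

φ for k: defs {L0,L5,L6}
  DF⁺ = {L2,L6}

Answer: ["L2", "L6"]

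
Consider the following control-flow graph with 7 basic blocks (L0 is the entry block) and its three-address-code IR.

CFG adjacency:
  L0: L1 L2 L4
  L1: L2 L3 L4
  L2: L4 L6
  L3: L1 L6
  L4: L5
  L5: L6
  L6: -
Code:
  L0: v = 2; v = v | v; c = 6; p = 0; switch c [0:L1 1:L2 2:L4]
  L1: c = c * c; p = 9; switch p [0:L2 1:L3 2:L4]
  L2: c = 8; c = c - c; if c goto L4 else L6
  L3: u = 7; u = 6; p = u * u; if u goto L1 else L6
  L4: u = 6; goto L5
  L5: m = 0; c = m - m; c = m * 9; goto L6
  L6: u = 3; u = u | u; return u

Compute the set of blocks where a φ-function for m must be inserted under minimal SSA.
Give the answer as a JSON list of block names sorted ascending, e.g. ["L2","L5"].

idom tree: L1←L0 L2←L0 L3←L1 L4←L0 L5←L4 L6←L0
Join-block Dom:
  L1: preds {L0,L3}: {L0} ∩ {L0,L1,L3} = {L0}; idom=L0
  L2: preds {L0,L1}: {L0} ∩ {L0,L1} = {L0}; idom=L0
  L4: preds {L0,L1,L2}: {L0} ∩ {L0,L1} ∩ {L0,L2} = {L0}; idom=L0
  L6: preds {L2,L3,L5}: {L0,L2} ∩ {L0,L1,L3} ∩ {L0,L4,L5} = {L0}; idom=L0

DF derivation:
  join L1 pred L0: · stop@L0
  join L1 pred L3: L3→L1 stop@L0
  join L2 pred L0: · stop@L0
  join L2 pred L1: L1 stop@L0
  join L4 pred L0: · stop@L0
  join L4 pred L1: L1 stop@L0
  join L4 pred L2: L2 stop@L0
  join L6 pred L2: L2 stop@L0
  join L6 pred L3: L3→L1 stop@L0
  join L6 pred L5: L5→L4 stop@L0
  DF(L0)=∅
  DF(L1)={L1,L2,L4,L6}
  DF(L2)={L4,L6}
  DF(L3)={L1,L6}
  DF(L4)={L6}
  DF(L5)={L6}
  DF(L6)=∅

φ for m: defs {L5}
  DF⁺ = {L6}

Answer: ["L6"]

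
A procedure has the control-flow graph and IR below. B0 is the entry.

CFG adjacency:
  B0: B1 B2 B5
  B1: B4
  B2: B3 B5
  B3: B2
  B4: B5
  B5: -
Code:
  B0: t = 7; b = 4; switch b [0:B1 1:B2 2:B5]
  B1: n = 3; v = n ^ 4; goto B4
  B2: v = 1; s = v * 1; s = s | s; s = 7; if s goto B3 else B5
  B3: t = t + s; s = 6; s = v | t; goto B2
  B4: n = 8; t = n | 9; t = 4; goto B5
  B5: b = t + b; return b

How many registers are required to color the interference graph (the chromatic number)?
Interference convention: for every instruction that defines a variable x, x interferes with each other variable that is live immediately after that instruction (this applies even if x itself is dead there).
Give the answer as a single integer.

Answer: 4

Derivation:
def/use:
  B0: {b,t} / ∅
  B1: {n,v} / ∅
  B2: {s,v} / ∅
  B3: {s,t} / {s,t,v}
  B4: {n,t} / ∅
  B5: {b} / {b,t}

Live sets:
  live B0: ∅→{b,t}
  live B1: {b}→{b}
  live B2: {b,t}→{b,s,t,v}
  live B3: {b,s,t,v}→{b,t}
  live B4: {b}→{b,t}
  live B5: {b,t}→∅

Conflict graph:
  b: {n,s,t,v}
  n: {b}
  s: {b,t,v}
  t: {b,s,v}
  v: {b,s,t}

Colouring:
  {b,s,t,v} pairwise interfere (4-clique) ⇒ χ ≥ 4
  assign b→c0 n→c1 s→c1 t→c2 v→c3 — no edge inside a register ⇒ χ ≤ 4
  χ = 4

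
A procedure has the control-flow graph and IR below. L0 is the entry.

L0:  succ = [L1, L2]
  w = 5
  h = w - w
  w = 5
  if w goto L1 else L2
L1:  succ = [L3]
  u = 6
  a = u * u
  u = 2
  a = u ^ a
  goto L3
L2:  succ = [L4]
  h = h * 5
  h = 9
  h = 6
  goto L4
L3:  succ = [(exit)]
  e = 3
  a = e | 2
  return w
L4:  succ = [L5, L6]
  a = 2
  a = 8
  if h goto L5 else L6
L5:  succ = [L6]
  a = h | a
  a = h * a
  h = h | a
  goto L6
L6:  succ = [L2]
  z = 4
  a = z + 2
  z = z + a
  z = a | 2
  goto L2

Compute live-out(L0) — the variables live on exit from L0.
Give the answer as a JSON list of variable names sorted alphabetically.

Answer: ["h", "w"]

Analysis:
Per-block:
  L0: {h,w} / ∅
  L1: {a,u} / ∅
  L2: {h} / {h}
  L3: {a,e} / {w}
  L4: {a} / {h}
  L5: {a,h} / {a,h}
  L6: {a,z} / ∅

Backward fixpoint:
  L0 li=∅ lo={h,w}
  L1 li={w} lo={w}
  L2 li={h} lo={h}
  L3 li={w} lo=∅
  L4 li={h} lo={a,h}
  L5 li={a,h} lo={h}
  L6 li={h} lo={h}

live-out(L0) = ["h", "w"]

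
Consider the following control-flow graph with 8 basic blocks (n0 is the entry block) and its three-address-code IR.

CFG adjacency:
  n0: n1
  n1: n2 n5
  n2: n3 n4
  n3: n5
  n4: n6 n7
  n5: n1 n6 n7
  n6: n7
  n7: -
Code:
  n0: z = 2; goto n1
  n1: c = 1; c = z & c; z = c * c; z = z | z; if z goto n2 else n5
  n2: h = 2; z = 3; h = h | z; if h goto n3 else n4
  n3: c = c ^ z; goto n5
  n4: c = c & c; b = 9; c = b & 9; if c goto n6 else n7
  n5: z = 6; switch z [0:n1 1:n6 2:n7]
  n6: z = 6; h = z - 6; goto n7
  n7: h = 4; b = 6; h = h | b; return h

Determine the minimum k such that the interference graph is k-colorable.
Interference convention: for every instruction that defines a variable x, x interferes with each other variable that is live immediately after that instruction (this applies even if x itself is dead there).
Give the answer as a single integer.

def/use:
  n0: {z} / ∅
  n1: {c,z} / {z}
  n2: {h,z} / ∅
  n3: {c} / {c,z}
  n4: {b,c} / {c}
  n5: {z} / ∅
  n6: {h,z} / ∅
  n7: {b,h} / ∅

Liveness:
  n0 li=∅ lo={z}
  n1 li={z} lo={c}
  n2 li={c} lo={c,z}
  n3 li={c,z} lo=∅
  n4 li={c} lo=∅
  n5 li=∅ lo={z}
  n6 li=∅ lo=∅
  n7 li=∅ lo=∅

Interference:
  b↔{h}
  c↔{h,z}
  h↔{b,c,z}
  z↔{c,h}

Registers:
  lower bound: {c,h,z} mutually conflict ⇒ χ ≥ 3
  3-colouring: c0={h}  c1={b,c}  c2={z}
  χ = 3

Answer: 3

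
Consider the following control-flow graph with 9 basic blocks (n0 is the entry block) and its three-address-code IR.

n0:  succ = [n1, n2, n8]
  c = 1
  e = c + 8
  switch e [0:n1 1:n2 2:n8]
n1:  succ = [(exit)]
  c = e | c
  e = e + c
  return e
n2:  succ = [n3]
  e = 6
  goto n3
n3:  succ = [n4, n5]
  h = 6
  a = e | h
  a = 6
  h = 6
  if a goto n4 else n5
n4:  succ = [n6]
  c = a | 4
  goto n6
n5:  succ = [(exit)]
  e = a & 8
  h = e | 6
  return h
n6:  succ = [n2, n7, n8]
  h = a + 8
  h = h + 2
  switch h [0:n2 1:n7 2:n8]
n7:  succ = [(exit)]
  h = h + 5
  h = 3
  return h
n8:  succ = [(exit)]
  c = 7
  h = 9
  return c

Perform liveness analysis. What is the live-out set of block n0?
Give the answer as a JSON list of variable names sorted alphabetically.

Answer: ["c", "e"]

Working:
def/use:
  n0 def {c,e} use ∅
  n1 def {c,e} use {c,e}
  n2 def {e} use ∅
  n3 def {a,h} use {e}
  n4 def {c} use {a}
  n5 def {e,h} use {a}
  n6 def {h} use {a}
  n7 def {h} use {h}
  n8 def {c,h} use ∅

Backward fixpoint:
  live n0: ∅→{c,e}
  live n1: {c,e}→∅
  live n2: ∅→{e}
  live n3: {e}→{a}
  live n4: {a}→{a}
  live n5: {a}→∅
  live n6: {a}→{h}
  live n7: {h}→∅
  live n8: ∅→∅

live-out(n0) = ["c", "e"]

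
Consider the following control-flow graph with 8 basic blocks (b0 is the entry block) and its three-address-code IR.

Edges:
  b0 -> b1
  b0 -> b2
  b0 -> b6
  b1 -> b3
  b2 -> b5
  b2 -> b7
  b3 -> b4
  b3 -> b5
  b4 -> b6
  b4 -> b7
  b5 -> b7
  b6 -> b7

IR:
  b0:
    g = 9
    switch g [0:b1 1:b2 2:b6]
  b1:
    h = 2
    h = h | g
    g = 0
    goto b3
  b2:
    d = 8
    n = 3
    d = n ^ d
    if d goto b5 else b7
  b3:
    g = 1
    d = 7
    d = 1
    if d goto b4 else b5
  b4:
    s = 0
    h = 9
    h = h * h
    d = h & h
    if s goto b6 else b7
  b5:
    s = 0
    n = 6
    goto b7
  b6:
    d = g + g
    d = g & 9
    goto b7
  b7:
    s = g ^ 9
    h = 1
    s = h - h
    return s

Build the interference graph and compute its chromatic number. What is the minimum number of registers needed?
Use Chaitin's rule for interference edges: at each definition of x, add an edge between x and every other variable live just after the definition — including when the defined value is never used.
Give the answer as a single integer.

def/use:
  b0 def {g} use ∅
  b1 def {g,h} use {g}
  b2 def {d,n} use ∅
  b3 def {d,g} use ∅
  b4 def {d,h,s} use ∅
  b5 def {n,s} use ∅
  b6 def {d} use {g}
  b7 def {h,s} use {g}

Liveness:
  live b0: ∅→{g}
  live b1: {g}→∅
  live b2: {g}→{g}
  live b3: ∅→{g}
  live b4: {g}→{g}
  live b5: {g}→{g}
  live b6: {g}→{g}
  live b7: {g}→∅

Interference:
  d: {g,n,s}
  g: {d,h,n,s}
  h: {g,s}
  n: {d,g}
  s: {d,g,h}

Registers:
  clique {d,g,n} ⇒ need ≥ 3
  assign d→R1 g→R0 h→R1 n→R2 s→R2 — no edge inside a register ⇒ χ ≤ 3
  χ = 3

Answer: 3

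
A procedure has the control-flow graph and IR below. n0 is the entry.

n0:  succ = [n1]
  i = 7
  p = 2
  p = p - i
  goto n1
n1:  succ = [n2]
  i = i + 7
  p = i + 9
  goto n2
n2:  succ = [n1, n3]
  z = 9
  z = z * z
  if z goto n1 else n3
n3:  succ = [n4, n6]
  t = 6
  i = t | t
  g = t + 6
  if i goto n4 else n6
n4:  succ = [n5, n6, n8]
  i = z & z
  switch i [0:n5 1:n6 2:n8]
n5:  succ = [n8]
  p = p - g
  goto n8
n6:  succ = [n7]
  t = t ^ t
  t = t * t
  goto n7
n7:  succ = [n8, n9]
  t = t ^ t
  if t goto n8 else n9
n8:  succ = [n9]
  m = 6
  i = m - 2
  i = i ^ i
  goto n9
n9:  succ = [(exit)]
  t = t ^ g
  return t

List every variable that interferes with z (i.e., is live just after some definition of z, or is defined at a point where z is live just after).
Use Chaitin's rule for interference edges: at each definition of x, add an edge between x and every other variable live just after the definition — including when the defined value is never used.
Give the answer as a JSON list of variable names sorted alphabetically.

Block summaries:
  n0 def {i,p} use ∅
  n1 def {i,p} use {i}
  n2 def {z} use ∅
  n3 def {g,i,t} use ∅
  n4 def {i} use {z}
  n5 def {p} use {g,p}
  n6 def {t} use {t}
  n7 def {t} use {t}
  n8 def {i,m} use ∅
  n9 def {t} use {g,t}

Backward fixpoint:
  live n0: ∅→{i}
  live n1: {i}→{i,p}
  live n2: {i,p}→{i,p,z}
  live n3: {p,z}→{g,p,t,z}
  live n4: {g,p,t,z}→{g,p,t}
  live n5: {g,p,t}→{g,t}
  live n6: {g,t}→{g,t}
  live n7: {g,t}→{g,t}
  live n8: {g,t}→{g,t}
  live n9: {g,t}→∅

Interference:
  g: {i,m,p,t,z}
  i: {g,p,t,z}
  m: {g,t}
  p: {g,i,t,z}
  t: {g,i,m,p,z}
  z: {g,i,p,t}

N(z) = ["g", "i", "p", "t"]

Answer: ["g", "i", "p", "t"]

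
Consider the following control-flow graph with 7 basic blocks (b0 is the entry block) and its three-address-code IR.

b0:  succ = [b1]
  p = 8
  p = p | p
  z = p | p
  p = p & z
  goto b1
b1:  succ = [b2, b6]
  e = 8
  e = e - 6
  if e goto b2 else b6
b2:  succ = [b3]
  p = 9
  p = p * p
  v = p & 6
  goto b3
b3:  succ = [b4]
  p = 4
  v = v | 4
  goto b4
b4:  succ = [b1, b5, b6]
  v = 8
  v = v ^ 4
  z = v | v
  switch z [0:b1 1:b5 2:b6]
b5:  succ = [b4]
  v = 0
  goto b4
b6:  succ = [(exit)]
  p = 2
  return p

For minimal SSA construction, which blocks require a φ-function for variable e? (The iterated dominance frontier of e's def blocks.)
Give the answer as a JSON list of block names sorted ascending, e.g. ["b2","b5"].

Answer: ["b1"]

Working:
idom tree: b1←b0 b2←b1 b3←b2 b4←b3 b5←b4 b6←b1
Dom at joins:
  b1: preds {b0,b4}: {b0} ∩ {b0,b1,b2,b3,b4} = {b0}; idom=b0
  b4: preds {b3,b5}: {b0,b1,b2,b3} ∩ {b0,b1,b2,b3,b4,b5} = {b0,b1,b2,b3}; idom=b3
  b6: preds {b1,b4}: {b0,b1} ∩ {b0,b1,b2,b3,b4} = {b0,b1}; idom=b1

DF derivation:
  join b1 pred b0: · stop@b0
  join b1 pred b4: b4→b3→b2→b1 stop@b0
  join b4 pred b3: · stop@b3
  join b4 pred b5: b5→b4 stop@b3
  join b6 pred b1: · stop@b1
  join b6 pred b4: b4→b3→b2 stop@b1
  b0 → ∅
  b1 → {b1}
  b2 → {b1,b6}
  b3 → {b1,b6}
  b4 → {b1,b4,b6}
  b5 → {b4}
  b6 → ∅

φ for e: defs {b1}
  DF⁺ = {b1}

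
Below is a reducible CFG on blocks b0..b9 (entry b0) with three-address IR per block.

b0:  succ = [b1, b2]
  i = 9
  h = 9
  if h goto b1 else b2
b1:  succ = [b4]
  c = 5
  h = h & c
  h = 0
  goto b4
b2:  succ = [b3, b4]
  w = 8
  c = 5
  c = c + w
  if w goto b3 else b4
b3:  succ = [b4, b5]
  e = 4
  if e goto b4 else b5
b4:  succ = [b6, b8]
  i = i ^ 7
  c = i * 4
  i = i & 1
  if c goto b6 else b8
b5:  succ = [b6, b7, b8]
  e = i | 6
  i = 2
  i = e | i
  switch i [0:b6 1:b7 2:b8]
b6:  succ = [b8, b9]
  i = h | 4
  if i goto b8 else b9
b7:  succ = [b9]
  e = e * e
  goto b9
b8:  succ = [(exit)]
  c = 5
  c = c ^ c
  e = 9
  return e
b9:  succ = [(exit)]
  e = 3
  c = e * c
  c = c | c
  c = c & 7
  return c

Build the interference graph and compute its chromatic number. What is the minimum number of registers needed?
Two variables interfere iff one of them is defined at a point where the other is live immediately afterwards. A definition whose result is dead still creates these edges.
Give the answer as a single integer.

Block summaries:
  b0: {h,i} / ∅
  b1: {c,h} / {h}
  b2: {c,w} / ∅
  b3: {e} / ∅
  b4: {c,i} / {i}
  b5: {e,i} / {i}
  b6: {i} / {h}
  b7: {e} / {e}
  b8: {c,e} / ∅
  b9: {c,e} / {c}

Backward fixpoint:
  live b0: ∅→{h,i}
  live b1: {h,i}→{h,i}
  live b2: {h,i}→{c,h,i}
  live b3: {c,h,i}→{c,h,i}
  live b4: {h,i}→{c,h}
  live b5: {c,h,i}→{c,e,h}
  live b6: {c,h}→{c}
  live b7: {c,e}→{c}
  live b8: ∅→∅
  live b9: {c}→∅

Conflict graph:
  c↔{e,h,i,w}
  e↔{c,h,i}
  h↔{c,e,i,w}
  i↔{c,e,h,w}
  w↔{c,h,i}

Chromatic number:
  {c,e,h,i} pairwise interfere (4-clique) ⇒ χ ≥ 4
  assign c→R0 e→R3 h→R1 i→R2 w→R3 — no edge inside a register ⇒ χ ≤ 4
  χ = 4

Answer: 4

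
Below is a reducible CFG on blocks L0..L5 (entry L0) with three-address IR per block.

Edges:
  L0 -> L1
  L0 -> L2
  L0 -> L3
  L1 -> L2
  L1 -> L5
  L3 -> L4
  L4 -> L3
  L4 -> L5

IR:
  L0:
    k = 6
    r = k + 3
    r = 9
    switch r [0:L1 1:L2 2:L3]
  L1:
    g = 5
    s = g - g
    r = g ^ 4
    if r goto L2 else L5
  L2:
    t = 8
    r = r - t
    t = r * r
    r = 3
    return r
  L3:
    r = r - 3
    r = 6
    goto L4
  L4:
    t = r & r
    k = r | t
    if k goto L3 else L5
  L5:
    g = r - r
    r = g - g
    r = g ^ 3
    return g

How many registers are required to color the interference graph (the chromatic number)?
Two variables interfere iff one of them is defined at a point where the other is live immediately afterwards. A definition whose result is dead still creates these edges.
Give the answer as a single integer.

Answer: 2

Analysis:
def/use:
  L0 def {k,r} use ∅
  L1 def {g,r,s} use ∅
  L2 def {r,t} use {r}
  L3 def {r} use {r}
  L4 def {k,t} use {r}
  L5 def {g,r} use {r}

Live sets:
  L0 li=∅ lo={r}
  L1 li=∅ lo={r}
  L2 li={r} lo=∅
  L3 li={r} lo={r}
  L4 li={r} lo={r}
  L5 li={r} lo=∅

Conflict graph:
  g — {r,s}
  k — {r}
  r — {g,k,t}
  s — {g}
  t — {r}

Colouring:
  clique {g,r} ⇒ need ≥ 2
  assign g→r1 k→r1 r→r0 s→r0 t→r1 — no edge inside a register ⇒ χ ≤ 2
  χ = 2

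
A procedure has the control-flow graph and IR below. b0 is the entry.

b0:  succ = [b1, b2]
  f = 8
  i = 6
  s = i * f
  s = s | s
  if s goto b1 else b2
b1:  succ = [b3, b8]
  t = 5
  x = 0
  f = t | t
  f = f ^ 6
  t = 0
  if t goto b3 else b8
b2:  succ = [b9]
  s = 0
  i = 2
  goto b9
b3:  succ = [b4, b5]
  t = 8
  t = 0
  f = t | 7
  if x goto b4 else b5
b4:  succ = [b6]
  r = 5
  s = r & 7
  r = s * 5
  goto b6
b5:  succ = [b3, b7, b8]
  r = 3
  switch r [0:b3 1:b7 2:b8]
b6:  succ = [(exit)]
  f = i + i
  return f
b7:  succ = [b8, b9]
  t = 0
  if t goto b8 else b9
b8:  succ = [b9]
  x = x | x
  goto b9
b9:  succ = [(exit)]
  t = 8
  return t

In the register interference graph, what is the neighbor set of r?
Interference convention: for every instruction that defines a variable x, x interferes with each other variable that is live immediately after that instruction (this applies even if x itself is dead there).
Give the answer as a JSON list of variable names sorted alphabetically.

Answer: ["i", "x"]

Working:
Block summaries:
  b0: def={f,i,s} ue=∅
  b1: def={f,t,x} ue=∅
  b2: def={i,s} ue=∅
  b3: def={f,t} ue={x}
  b4: def={r,s} ue=∅
  b5: def={r} ue=∅
  b6: def={f} ue={i}
  b7: def={t} ue=∅
  b8: def={x} ue={x}
  b9: def={t} ue=∅

Liveness:
  b0: in=∅ out={i}
  b1: in={i} out={i,x}
  b2: in=∅ out=∅
  b3: in={i,x} out={i,x}
  b4: in={i} out={i}
  b5: in={i,x} out={i,x}
  b6: in={i} out=∅
  b7: in={x} out={x}
  b8: in={x} out=∅
  b9: in=∅ out=∅

Interfere edges:
  f — {i,x}
  i — {f,r,s,t,x}
  r — {i,x}
  s — {i}
  t — {i,x}
  x — {f,i,r,t}

N(r) = ["i", "x"]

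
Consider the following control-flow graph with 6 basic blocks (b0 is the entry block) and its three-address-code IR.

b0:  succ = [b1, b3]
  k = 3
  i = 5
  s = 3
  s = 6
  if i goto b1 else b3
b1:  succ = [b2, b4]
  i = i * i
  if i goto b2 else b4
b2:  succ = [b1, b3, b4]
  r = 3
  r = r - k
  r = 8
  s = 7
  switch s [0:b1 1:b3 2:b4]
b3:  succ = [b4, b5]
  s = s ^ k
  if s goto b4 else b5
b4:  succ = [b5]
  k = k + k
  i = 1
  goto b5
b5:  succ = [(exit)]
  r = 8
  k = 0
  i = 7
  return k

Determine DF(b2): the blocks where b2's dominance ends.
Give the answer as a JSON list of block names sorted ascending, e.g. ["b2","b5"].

Answer: ["b1", "b3", "b4"]

Derivation:
idom tree: b1←b0 b2←b1 b3←b0 b4←b0 b5←b0
Join-block Dom:
  b1: preds {b0,b2}: {b0} ∩ {b0,b1,b2} = {b0}; idom=b0
  b3: preds {b0,b2}: {b0} ∩ {b0,b1,b2} = {b0}; idom=b0
  b4: preds {b1,b2,b3}: {b0,b1} ∩ {b0,b1,b2} ∩ {b0,b3} = {b0}; idom=b0
  b5: preds {b3,b4}: {b0,b3} ∩ {b0,b4} = {b0}; idom=b0

DF walk-up:
  join b1 pred b0: · stop@b0
  join b1 pred b2: b2→b1 stop@b0
  join b3 pred b0: · stop@b0
  join b3 pred b2: b2→b1 stop@b0
  join b4 pred b1: b1 stop@b0
  join b4 pred b2: b2→b1 stop@b0
  join b4 pred b3: b3 stop@b0
  join b5 pred b3: b3 stop@b0
  join b5 pred b4: b4 stop@b0
  b0 → ∅
  b1 → {b1,b3,b4}
  b2 → {b1,b3,b4}
  b3 → {b4,b5}
  b4 → {b5}
  b5 → ∅

DF(b2) = ["b1", "b3", "b4"]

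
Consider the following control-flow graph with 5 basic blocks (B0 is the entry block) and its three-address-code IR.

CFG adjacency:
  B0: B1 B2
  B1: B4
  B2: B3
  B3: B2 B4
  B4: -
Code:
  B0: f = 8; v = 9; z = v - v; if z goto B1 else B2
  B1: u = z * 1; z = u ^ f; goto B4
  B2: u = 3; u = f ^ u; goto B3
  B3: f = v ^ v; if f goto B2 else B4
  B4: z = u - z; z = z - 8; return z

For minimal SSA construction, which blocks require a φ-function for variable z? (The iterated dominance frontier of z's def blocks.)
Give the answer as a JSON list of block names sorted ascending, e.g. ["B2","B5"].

Answer: ["B4"]

Analysis:
idom tree: B1←B0 B2←B0 B3←B2 B4←B0
Join-block Dom:
  B2: preds {B0,B3}: {B0} ∩ {B0,B2,B3} = {B0}; idom=B0
  B4: preds {B1,B3}: {B0,B1} ∩ {B0,B2,B3} = {B0}; idom=B0

Frontier:
  B2←B0: walk · to B0
  B2←B3: walk B3→B2 to B0
  B4←B1: walk B1 to B0
  B4←B3: walk B3→B2 to B0
  B0 → ∅
  B1 → {B4}
  B2 → {B2,B4}
  B3 → {B2,B4}
  B4 → ∅

φ for z: defs {B0,B1,B4}
  DF⁺ = {B4}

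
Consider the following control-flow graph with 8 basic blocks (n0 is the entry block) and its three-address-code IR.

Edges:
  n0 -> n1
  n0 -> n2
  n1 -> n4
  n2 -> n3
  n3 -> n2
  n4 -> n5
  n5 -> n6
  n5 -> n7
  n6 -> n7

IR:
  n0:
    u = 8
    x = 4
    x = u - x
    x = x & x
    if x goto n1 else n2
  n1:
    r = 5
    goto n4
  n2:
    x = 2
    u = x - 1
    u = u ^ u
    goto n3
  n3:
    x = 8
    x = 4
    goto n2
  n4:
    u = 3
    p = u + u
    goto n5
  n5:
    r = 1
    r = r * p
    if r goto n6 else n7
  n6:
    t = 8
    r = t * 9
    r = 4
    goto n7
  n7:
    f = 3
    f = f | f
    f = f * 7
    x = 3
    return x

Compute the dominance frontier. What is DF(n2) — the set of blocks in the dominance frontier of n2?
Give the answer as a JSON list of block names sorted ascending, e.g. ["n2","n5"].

idom tree: n1←n0 n2←n0 n3←n2 n4←n1 n5←n4 n6←n5 n7←n5
Dom at joins:
  n2: preds {n0,n3}: {n0} ∩ {n0,n2,n3} = {n0}; idom=n0
  n7: preds {n5,n6}: {n0,n1,n4,n5} ∩ {n0,n1,n4,n5,n6} = {n0,n1,n4,n5}; idom=n5

Frontier:
  n2←n0: walk · to n0
  n2←n3: walk n3→n2 to n0
  n7←n5: walk · to n5
  n7←n6: walk n6 to n5
  n0 → ∅
  n1 → ∅
  n2 → {n2}
  n3 → {n2}
  n4 → ∅
  n5 → ∅
  n6 → {n7}
  n7 → ∅

DF(n2) = ["n2"]

Answer: ["n2"]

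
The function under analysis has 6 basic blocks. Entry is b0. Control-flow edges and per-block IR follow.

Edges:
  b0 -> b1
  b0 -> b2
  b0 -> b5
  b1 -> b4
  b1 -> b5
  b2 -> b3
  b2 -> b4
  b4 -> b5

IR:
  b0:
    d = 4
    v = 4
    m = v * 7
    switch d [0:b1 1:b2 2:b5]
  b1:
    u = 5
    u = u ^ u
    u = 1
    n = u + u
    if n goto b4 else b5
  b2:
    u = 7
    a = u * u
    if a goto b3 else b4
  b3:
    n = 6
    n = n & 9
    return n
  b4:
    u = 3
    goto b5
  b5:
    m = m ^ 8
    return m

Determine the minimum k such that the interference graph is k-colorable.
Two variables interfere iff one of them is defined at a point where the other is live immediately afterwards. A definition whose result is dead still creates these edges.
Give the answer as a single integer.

Block summaries:
  b0: def={d,m,v} ue=∅
  b1: def={n,u} ue=∅
  b2: def={a,u} ue=∅
  b3: def={n} ue=∅
  b4: def={u} ue=∅
  b5: def={m} ue={m}

Liveness:
  b0 li=∅ lo={m}
  b1 li={m} lo={m}
  b2 li={m} lo={m}
  b3 li=∅ lo=∅
  b4 li={m} lo={m}
  b5 li={m} lo=∅

Interfere edges:
  a: {m}
  d: {m,v}
  m: {a,d,n,u}
  n: {m}
  u: {m}
  v: {d}

Chromatic number:
  lower bound: {a,m} mutually conflict ⇒ χ ≥ 2
  assign a→r1 d→r1 m→r0 n→r1 u→r1 v→r0 — no edge inside a register ⇒ χ ≤ 2
  χ = 2

Answer: 2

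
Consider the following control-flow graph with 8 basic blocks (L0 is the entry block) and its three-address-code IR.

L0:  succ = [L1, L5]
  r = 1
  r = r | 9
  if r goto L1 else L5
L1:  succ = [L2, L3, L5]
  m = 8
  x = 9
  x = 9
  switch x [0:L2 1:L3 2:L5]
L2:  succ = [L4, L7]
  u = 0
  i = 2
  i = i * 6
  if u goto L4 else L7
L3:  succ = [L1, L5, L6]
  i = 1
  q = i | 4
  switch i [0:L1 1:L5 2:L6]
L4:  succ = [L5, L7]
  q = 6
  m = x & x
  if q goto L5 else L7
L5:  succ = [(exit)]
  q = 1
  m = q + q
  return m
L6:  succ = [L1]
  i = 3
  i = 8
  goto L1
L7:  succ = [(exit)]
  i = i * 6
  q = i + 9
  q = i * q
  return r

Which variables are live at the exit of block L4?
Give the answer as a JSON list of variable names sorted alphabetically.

Answer: ["i", "r"]

Analysis:
Block summaries:
  L0: def={r} ue=∅
  L1: def={m,x} ue=∅
  L2: def={i,u} ue=∅
  L3: def={i,q} ue=∅
  L4: def={m,q} ue={x}
  L5: def={m,q} ue=∅
  L6: def={i} ue=∅
  L7: def={i,q} ue={i,r}

Live sets:
  L0 li=∅ lo={r}
  L1 li={r} lo={r,x}
  L2 li={r,x} lo={i,r,x}
  L3 li={r} lo={r}
  L4 li={i,r,x} lo={i,r}
  L5 li=∅ lo=∅
  L6 li={r} lo={r}
  L7 li={i,r} lo=∅

live-out(L4) = ["i", "r"]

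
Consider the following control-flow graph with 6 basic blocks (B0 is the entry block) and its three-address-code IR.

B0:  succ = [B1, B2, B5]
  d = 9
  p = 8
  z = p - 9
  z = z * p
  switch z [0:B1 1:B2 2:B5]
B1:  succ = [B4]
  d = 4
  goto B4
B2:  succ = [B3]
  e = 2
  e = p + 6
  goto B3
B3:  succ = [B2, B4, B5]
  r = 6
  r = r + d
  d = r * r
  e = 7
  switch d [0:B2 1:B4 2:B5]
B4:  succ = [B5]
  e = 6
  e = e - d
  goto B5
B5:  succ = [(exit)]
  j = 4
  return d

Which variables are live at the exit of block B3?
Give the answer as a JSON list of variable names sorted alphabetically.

Block summaries:
  B0: {d,p,z} / ∅
  B1: {d} / ∅
  B2: {e} / {p}
  B3: {d,e,r} / {d}
  B4: {e} / {d}
  B5: {j} / {d}

Liveness:
  B0: in=∅ out={d,p}
  B1: in=∅ out={d}
  B2: in={d,p} out={d,p}
  B3: in={d,p} out={d,p}
  B4: in={d} out={d}
  B5: in={d} out=∅

live-out(B3) = ["d", "p"]

Answer: ["d", "p"]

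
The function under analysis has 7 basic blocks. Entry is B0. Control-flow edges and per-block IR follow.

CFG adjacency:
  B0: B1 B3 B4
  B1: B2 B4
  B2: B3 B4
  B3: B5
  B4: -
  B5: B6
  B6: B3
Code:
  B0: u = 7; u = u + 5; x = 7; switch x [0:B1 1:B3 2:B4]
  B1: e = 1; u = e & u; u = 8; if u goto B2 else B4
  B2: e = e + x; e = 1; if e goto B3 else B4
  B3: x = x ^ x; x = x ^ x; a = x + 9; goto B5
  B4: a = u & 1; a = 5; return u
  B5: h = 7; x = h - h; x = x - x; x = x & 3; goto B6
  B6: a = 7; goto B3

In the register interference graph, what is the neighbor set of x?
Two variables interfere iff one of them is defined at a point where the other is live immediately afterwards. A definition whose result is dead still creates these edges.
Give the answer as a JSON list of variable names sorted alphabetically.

def/use:
  B0 def {u,x} use ∅
  B1 def {e,u} use {u}
  B2 def {e} use {e,x}
  B3 def {a,x} use {x}
  B4 def {a} use {u}
  B5 def {h,x} use ∅
  B6 def {a} use ∅

Backward fixpoint:
  live B0: ∅→{u,x}
  live B1: {u,x}→{e,u,x}
  live B2: {e,u,x}→{u,x}
  live B3: {x}→∅
  live B4: {u}→∅
  live B5: ∅→{x}
  live B6: {x}→{x}

Interference:
  a↔{u,x}
  e↔{u,x}
  h↔∅
  u↔{a,e,x}
  x↔{a,e,u}

N(x) = ["a", "e", "u"]

Answer: ["a", "e", "u"]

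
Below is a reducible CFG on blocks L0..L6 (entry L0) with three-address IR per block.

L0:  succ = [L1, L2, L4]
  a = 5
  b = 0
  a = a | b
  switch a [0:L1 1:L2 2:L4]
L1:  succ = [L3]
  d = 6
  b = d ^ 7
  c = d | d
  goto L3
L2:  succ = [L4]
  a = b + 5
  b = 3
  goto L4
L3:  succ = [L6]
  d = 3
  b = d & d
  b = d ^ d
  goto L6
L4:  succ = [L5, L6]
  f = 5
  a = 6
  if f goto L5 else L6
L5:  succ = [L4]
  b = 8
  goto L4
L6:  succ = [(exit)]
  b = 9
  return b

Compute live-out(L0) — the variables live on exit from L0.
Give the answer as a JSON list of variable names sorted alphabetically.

Per-block:
  L0: {a,b} / ∅
  L1: {b,c,d} / ∅
  L2: {a,b} / {b}
  L3: {b,d} / ∅
  L4: {a,f} / ∅
  L5: {b} / ∅
  L6: {b} / ∅

Liveness:
  live L0: ∅→{b}
  live L1: ∅→∅
  live L2: {b}→∅
  live L3: ∅→∅
  live L4: ∅→∅
  live L5: ∅→∅
  live L6: ∅→∅

live-out(L0) = ["b"]

Answer: ["b"]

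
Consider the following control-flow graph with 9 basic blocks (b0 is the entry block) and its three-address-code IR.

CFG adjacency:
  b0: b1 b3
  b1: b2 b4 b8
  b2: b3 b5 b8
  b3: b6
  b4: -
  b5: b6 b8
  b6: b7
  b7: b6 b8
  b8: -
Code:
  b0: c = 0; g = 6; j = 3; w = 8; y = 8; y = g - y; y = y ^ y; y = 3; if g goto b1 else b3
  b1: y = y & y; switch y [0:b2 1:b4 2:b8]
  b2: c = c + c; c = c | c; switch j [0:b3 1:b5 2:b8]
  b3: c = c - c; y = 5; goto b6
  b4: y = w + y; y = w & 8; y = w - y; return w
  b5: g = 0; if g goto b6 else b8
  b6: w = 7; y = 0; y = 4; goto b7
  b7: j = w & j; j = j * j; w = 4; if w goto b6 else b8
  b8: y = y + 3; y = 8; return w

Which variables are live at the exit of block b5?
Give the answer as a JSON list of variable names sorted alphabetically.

Per-block:
  b0: def={c,g,j,w,y} ue=∅
  b1: def={y} ue={y}
  b2: def={c} ue={c,j}
  b3: def={c,y} ue={c}
  b4: def={y} ue={w,y}
  b5: def={g} ue=∅
  b6: def={w,y} ue=∅
  b7: def={j,w} ue={j,w}
  b8: def={y} ue={w,y}

Backward fixpoint:
  b0 li=∅ lo={c,j,w,y}
  b1 li={c,j,w,y} lo={c,j,w,y}
  b2 li={c,j,w,y} lo={c,j,w,y}
  b3 li={c,j} lo={j}
  b4 li={w,y} lo=∅
  b5 li={j,w,y} lo={j,w,y}
  b6 li={j} lo={j,w,y}
  b7 li={j,w,y} lo={j,w,y}
  b8 li={w,y} lo=∅

live-out(b5) = ["j", "w", "y"]

Answer: ["j", "w", "y"]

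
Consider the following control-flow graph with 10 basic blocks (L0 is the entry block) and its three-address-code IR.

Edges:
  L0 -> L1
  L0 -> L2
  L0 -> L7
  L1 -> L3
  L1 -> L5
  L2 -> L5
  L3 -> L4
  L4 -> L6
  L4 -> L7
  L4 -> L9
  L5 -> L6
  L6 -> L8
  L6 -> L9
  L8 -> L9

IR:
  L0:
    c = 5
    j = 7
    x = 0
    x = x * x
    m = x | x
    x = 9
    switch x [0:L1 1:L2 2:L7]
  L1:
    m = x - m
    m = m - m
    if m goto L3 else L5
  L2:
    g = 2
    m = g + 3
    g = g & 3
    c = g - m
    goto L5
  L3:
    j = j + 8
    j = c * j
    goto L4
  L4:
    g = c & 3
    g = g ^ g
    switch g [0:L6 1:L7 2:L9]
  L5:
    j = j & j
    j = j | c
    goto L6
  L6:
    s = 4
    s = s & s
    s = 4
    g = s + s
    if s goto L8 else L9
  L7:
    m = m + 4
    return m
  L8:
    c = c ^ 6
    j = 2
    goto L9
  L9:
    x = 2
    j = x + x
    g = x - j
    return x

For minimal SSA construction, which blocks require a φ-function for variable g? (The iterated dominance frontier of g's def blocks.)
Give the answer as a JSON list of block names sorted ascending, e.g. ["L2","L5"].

idom tree: L1←L0 L2←L0 L3←L1 L4←L3 L5←L0 L6←L0 L7←L0 L8←L6 L9←L0
Dom at joins:
  L5: preds {L1,L2}: {L0,L1} ∩ {L0,L2} = {L0}; idom=L0
  L6: preds {L4,L5}: {L0,L1,L3,L4} ∩ {L0,L5} = {L0}; idom=L0
  L7: preds {L0,L4}: {L0} ∩ {L0,L1,L3,L4} = {L0}; idom=L0
  L9: preds {L4,L6,L8}: {L0,L1,L3,L4} ∩ {L0,L6} ∩ {L0,L6,L8} = {L0}; idom=L0

Frontier:
  join L5 pred L1: L1 stop@L0
  join L5 pred L2: L2 stop@L0
  join L6 pred L4: L4→L3→L1 stop@L0
  join L6 pred L5: L5 stop@L0
  join L7 pred L0: · stop@L0
  join L7 pred L4: L4→L3→L1 stop@L0
  join L9 pred L4: L4→L3→L1 stop@L0
  join L9 pred L6: L6 stop@L0
  join L9 pred L8: L8→L6 stop@L0
  DF(L0)=∅
  DF(L1)={L5,L6,L7,L9}
  DF(L2)={L5}
  DF(L3)={L6,L7,L9}
  DF(L4)={L6,L7,L9}
  DF(L5)={L6}
  DF(L6)={L9}
  DF(L7)=∅
  DF(L8)={L9}
  DF(L9)=∅

φ for g: defs {L2,L4,L6,L9}
  DF⁺ = {L5,L6,L7,L9}

Answer: ["L5", "L6", "L7", "L9"]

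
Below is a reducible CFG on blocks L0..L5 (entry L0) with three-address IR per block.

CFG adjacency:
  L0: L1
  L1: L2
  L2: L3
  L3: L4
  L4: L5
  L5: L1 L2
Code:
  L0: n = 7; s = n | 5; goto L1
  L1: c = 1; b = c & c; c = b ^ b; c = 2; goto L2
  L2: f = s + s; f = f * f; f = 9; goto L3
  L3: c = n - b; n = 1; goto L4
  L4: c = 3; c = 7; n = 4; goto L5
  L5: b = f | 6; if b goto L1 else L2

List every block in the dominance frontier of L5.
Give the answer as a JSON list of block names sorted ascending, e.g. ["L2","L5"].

idom tree: L1←L0 L2←L1 L3←L2 L4←L3 L5←L4
Dom∩ at merges:
  L1: preds {L0,L5}: {L0} ∩ {L0,L1,L2,L3,L4,L5} = {L0}; idom=L0
  L2: preds {L1,L5}: {L0,L1} ∩ {L0,L1,L2,L3,L4,L5} = {L0,L1}; idom=L1

Frontier:
  join L1 pred L0: · stop@L0
  join L1 pred L5: L5→L4→L3→L2→L1 stop@L0
  join L2 pred L1: · stop@L1
  join L2 pred L5: L5→L4→L3→L2 stop@L1
  DF(L0)=∅
  DF(L1)={L1}
  DF(L2)={L1,L2}
  DF(L3)={L1,L2}
  DF(L4)={L1,L2}
  DF(L5)={L1,L2}

DF(L5) = ["L1", "L2"]

Answer: ["L1", "L2"]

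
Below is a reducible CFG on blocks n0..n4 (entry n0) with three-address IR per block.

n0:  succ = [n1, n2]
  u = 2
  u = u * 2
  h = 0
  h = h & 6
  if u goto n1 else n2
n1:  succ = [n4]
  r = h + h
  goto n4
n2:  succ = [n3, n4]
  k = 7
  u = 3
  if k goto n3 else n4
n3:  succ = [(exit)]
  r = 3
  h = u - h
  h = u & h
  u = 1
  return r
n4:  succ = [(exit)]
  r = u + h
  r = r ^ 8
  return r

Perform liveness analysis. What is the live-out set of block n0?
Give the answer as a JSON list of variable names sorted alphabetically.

Per-block:
  n0: {h,u} / ∅
  n1: {r} / {h}
  n2: {k,u} / ∅
  n3: {h,r,u} / {h,u}
  n4: {r} / {h,u}

Live sets:
  n0 li=∅ lo={h,u}
  n1 li={h,u} lo={h,u}
  n2 li={h} lo={h,u}
  n3 li={h,u} lo=∅
  n4 li={h,u} lo=∅

live-out(n0) = ["h", "u"]

Answer: ["h", "u"]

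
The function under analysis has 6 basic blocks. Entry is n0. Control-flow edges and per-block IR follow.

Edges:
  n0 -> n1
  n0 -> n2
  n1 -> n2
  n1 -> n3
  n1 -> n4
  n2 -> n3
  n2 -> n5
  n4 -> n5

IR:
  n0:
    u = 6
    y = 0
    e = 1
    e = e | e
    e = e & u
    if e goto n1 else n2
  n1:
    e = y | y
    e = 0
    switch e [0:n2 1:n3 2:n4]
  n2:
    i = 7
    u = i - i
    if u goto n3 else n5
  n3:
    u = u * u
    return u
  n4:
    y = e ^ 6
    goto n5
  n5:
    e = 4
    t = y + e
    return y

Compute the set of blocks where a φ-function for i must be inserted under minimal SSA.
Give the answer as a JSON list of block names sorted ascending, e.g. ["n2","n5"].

idom tree: n1←n0 n2←n0 n3←n0 n4←n1 n5←n0
Dom at joins:
  n2: preds {n0,n1}: {n0} ∩ {n0,n1} = {n0}; idom=n0
  n3: preds {n1,n2}: {n0,n1} ∩ {n0,n2} = {n0}; idom=n0
  n5: preds {n2,n4}: {n0,n2} ∩ {n0,n1,n4} = {n0}; idom=n0

DF derivation:
  join n2 pred n0: · stop@n0
  join n2 pred n1: n1 stop@n0
  join n3 pred n1: n1 stop@n0
  join n3 pred n2: n2 stop@n0
  join n5 pred n2: n2 stop@n0
  join n5 pred n4: n4→n1 stop@n0
  n0 → ∅
  n1 → {n2,n3,n5}
  n2 → {n3,n5}
  n3 → ∅
  n4 → {n5}
  n5 → ∅

φ for i: defs {n2}
  DF⁺ = {n3,n5}

Answer: ["n3", "n5"]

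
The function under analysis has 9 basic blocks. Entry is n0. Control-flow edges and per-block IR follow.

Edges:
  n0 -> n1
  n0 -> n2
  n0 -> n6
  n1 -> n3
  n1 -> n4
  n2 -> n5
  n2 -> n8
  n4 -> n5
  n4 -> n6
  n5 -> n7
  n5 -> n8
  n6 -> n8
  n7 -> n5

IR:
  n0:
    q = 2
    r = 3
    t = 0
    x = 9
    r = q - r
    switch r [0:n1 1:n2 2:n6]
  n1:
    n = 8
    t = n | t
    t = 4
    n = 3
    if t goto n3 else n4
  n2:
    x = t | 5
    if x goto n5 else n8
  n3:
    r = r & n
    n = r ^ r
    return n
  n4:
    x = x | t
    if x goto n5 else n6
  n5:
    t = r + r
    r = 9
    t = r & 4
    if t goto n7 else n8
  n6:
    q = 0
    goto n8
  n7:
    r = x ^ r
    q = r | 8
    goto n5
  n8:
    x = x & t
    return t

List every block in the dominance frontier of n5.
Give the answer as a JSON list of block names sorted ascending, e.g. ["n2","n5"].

idom tree: n1←n0 n2←n0 n3←n1 n4←n1 n5←n0 n6←n0 n7←n5 n8←n0
Join-block Dom:
  n5: preds {n2,n4,n7}: {n0,n2} ∩ {n0,n1,n4} ∩ {n0,n5,n7} = {n0}; idom=n0
  n6: preds {n0,n4}: {n0} ∩ {n0,n1,n4} = {n0}; idom=n0
  n8: preds {n2,n5,n6}: {n0,n2} ∩ {n0,n5} ∩ {n0,n6} = {n0}; idom=n0

DF walk-up:
  join n5 pred n2: n2 stop@n0
  join n5 pred n4: n4→n1 stop@n0
  join n5 pred n7: n7→n5 stop@n0
  join n6 pred n0: · stop@n0
  join n6 pred n4: n4→n1 stop@n0
  join n8 pred n2: n2 stop@n0
  join n8 pred n5: n5 stop@n0
  join n8 pred n6: n6 stop@n0
  n0 → ∅
  n1 → {n5,n6}
  n2 → {n5,n8}
  n3 → ∅
  n4 → {n5,n6}
  n5 → {n5,n8}
  n6 → {n8}
  n7 → {n5}
  n8 → ∅

DF(n5) = ["n5", "n8"]

Answer: ["n5", "n8"]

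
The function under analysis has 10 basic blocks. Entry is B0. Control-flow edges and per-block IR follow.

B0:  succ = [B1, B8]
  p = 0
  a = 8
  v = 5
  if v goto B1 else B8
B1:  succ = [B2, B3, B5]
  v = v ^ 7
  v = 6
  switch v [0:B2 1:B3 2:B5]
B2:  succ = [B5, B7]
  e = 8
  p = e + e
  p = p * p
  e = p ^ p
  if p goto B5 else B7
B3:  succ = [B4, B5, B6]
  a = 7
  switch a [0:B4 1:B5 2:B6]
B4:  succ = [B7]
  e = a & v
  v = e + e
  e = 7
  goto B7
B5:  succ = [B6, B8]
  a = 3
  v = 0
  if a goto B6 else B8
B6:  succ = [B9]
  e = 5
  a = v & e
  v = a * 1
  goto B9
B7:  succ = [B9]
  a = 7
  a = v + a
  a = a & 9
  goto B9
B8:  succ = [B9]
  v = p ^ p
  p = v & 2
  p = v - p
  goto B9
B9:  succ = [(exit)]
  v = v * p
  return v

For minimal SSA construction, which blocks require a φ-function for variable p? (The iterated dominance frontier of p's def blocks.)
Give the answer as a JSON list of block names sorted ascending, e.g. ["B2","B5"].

idom tree: B1←B0 B2←B1 B3←B1 B4←B3 B5←B1 B6←B1 B7←B1 B8←B0 B9←B0
Dom at joins:
  B5: preds {B1,B2,B3}: {B0,B1} ∩ {B0,B1,B2} ∩ {B0,B1,B3} = {B0,B1}; idom=B1
  B6: preds {B3,B5}: {B0,B1,B3} ∩ {B0,B1,B5} = {B0,B1}; idom=B1
  B7: preds {B2,B4}: {B0,B1,B2} ∩ {B0,B1,B3,B4} = {B0,B1}; idom=B1
  B8: preds {B0,B5}: {B0} ∩ {B0,B1,B5} = {B0}; idom=B0
  B9: preds {B6,B7,B8}: {B0,B1,B6} ∩ {B0,B1,B7} ∩ {B0,B8} = {B0}; idom=B0

Frontier:
  B5←B1: walk · to B1
  B5←B2: walk B2 to B1
  B5←B3: walk B3 to B1
  B6←B3: walk B3 to B1
  B6←B5: walk B5 to B1
  B7←B2: walk B2 to B1
  B7←B4: walk B4→B3 to B1
  B8←B0: walk · to B0
  B8←B5: walk B5→B1 to B0
  B9←B6: walk B6→B1 to B0
  B9←B7: walk B7→B1 to B0
  B9←B8: walk B8 to B0
  DF(B0)=∅
  DF(B1)={B8,B9}
  DF(B2)={B5,B7}
  DF(B3)={B5,B6,B7}
  DF(B4)={B7}
  DF(B5)={B6,B8}
  DF(B6)={B9}
  DF(B7)={B9}
  DF(B8)={B9}
  DF(B9)=∅

φ for p: defs {B0,B2,B8}
  DF⁺ = {B5,B6,B7,B8,B9}

Answer: ["B5", "B6", "B7", "B8", "B9"]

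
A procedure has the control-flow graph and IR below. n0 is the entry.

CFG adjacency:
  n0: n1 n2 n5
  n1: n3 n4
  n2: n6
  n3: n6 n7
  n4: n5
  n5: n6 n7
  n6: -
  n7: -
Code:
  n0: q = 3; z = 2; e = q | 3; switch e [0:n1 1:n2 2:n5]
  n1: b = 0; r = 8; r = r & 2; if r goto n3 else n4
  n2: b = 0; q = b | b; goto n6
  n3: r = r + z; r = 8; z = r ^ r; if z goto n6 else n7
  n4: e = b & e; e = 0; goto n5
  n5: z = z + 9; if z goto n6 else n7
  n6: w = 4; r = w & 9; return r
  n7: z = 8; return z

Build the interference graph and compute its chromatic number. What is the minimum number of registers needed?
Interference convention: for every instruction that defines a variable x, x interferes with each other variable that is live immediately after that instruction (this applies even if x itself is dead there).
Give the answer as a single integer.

Answer: 4

Analysis:
Block summaries:
  n0: def={e,q,z} ue=∅
  n1: def={b,r} ue=∅
  n2: def={b,q} ue=∅
  n3: def={r,z} ue={r,z}
  n4: def={e} ue={b,e}
  n5: def={z} ue={z}
  n6: def={r,w} ue=∅
  n7: def={z} ue=∅

Live sets:
  n0: in=∅ out={e,z}
  n1: in={e,z} out={b,e,r,z}
  n2: in=∅ out=∅
  n3: in={r,z} out=∅
  n4: in={b,e,z} out={z}
  n5: in={z} out=∅
  n6: in=∅ out=∅
  n7: in=∅ out=∅

Conflict graph:
  b↔{e,r,z}
  e↔{b,r,z}
  q↔{z}
  r↔{b,e,z}
  w↔∅
  z↔{b,e,q,r}

Registers:
  lower bound: {b,e,r,z} mutually conflict ⇒ χ ≥ 4
  assign b→c1 e→c2 q→c1 r→c3 w→c0 z→c0 — no edge inside a register ⇒ χ ≤ 4
  χ = 4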